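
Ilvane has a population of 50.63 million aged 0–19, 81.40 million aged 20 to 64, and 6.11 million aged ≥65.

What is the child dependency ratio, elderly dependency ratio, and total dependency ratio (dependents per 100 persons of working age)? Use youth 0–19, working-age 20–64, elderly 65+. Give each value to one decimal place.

Youth dependency ratio = 50.63 / 81.40 × 100 = 62.2
Old-age dependency ratio = 6.11 / 81.40 × 100 = 7.5
Total dependency ratio = (50.63 + 6.11) / 81.40 × 100 = 56.74 / 81.40 × 100 = 69.7

Youth dependency ratio: 62.2
Old-age dependency ratio: 7.5
Total dependency ratio: 69.7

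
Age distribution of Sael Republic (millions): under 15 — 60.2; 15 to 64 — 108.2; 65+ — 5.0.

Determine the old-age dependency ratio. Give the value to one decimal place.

Old-age dependency ratio = 5.0 / 108.2 × 100 = 4.6

Old-age dependency ratio: 4.6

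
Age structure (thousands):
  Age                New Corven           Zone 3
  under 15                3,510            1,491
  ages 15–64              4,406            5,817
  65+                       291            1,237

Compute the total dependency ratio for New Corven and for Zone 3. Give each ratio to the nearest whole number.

New Corven: (3,510 + 291) / 4,406 × 100 = 3,801 / 4,406 × 100 = 86
Zone 3: (1,491 + 1,237) / 5,817 × 100 = 2,728 / 5,817 × 100 = 47

New Corven: 86
Zone 3: 47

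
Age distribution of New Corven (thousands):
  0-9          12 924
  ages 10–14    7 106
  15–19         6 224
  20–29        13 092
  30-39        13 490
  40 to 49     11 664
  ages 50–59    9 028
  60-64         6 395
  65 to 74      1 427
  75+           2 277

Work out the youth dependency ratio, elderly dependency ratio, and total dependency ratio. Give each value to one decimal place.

0–14: 12 924 + 7 106 = 20 030
15–64: 6 224 + 13 092 + 13 490 + 11 664 + 9 028 + 6 395 = 59 893
65+: 1 427 + 2 277 = 3 704
Youth dependency ratio = 20 030 / 59 893 × 100 = 33.4
Old-age dependency ratio = 3 704 / 59 893 × 100 = 6.2
Total dependency ratio = (20 030 + 3 704) / 59 893 × 100 = 23 734 / 59 893 × 100 = 39.6

Youth dependency ratio: 33.4
Old-age dependency ratio: 6.2
Total dependency ratio: 39.6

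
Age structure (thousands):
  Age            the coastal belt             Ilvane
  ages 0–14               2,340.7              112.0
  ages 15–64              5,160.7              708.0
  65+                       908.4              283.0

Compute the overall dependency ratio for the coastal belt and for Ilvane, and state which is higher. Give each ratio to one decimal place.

the coastal belt: (2,340.7 + 908.4) / 5,160.7 × 100 = 3,249.1 / 5,160.7 × 100 = 63.0
Ilvane: (112.0 + 283.0) / 708.0 × 100 = 395.0 / 708.0 × 100 = 55.8

the coastal belt: 63.0
Ilvane: 55.8
Higher: the coastal belt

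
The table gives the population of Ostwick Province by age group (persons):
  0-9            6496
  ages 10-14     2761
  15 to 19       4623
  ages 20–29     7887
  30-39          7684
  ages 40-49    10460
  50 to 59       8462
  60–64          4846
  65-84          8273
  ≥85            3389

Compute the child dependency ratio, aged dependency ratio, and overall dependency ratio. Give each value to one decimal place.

Youth dependency ratio: 21.1
Old-age dependency ratio: 26.5
Total dependency ratio: 47.6

0–14: 6496 + 2761 = 9257
15–64: 4623 + 7887 + 7684 + 10460 + 8462 + 4846 = 43962
65+: 8273 + 3389 = 11662
Youth dependency ratio = 9257 / 43962 × 100 = 21.1
Old-age dependency ratio = 11662 / 43962 × 100 = 26.5
Total dependency ratio = (9257 + 11662) / 43962 × 100 = 20919 / 43962 × 100 = 47.6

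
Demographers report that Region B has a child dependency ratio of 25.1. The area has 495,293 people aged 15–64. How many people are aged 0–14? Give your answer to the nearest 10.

Youth dependency ratio = youth / working-age × 100
25.1 = Y / 495,293 × 100
⇒ 124,320

Aged 0–14: 124,320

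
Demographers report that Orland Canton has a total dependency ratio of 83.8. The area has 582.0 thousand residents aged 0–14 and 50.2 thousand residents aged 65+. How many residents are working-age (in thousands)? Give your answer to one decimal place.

Working-age: 754.4

Total dependency ratio = (youth + elderly) / working-age × 100
83.8 = (582.0 + 50.2) / W × 100
⇒ 754.4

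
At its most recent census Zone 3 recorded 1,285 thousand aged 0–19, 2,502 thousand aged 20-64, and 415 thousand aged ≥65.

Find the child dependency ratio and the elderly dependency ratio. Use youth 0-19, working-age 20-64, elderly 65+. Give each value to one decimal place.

Youth dependency ratio: 51.4
Old-age dependency ratio: 16.6

Youth dependency ratio = 1,285 / 2,502 × 100 = 51.4
Old-age dependency ratio = 415 / 2,502 × 100 = 16.6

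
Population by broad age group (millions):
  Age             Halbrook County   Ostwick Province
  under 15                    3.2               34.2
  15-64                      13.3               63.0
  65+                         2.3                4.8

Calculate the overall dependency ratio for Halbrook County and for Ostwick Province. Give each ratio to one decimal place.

Halbrook County: (3.2 + 2.3) / 13.3 × 100 = 5.5 / 13.3 × 100 = 41.4
Ostwick Province: (34.2 + 4.8) / 63.0 × 100 = 39.0 / 63.0 × 100 = 61.9

Halbrook County: 41.4
Ostwick Province: 61.9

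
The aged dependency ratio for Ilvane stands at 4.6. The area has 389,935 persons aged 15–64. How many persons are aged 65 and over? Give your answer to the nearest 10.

Old-age dependency ratio = elderly / working-age × 100
4.6 = E / 389,935 × 100
⇒ 17,940

Aged 65 and over: 17,940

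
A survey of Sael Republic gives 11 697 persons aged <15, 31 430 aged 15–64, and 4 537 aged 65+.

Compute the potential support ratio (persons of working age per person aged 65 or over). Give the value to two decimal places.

Potential support ratio = 31 430 / 4 537 = 6.93

Potential support ratio: 6.93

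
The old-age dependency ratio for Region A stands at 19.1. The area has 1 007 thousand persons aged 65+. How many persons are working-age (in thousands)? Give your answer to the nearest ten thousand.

Old-age dependency ratio = elderly / working-age × 100
19.1 = 1 007 / W × 100
⇒ 5 270

Working-age: 5 270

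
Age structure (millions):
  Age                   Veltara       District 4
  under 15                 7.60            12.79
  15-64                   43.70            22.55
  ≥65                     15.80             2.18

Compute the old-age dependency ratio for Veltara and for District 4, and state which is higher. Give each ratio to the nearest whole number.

Veltara: 36
District 4: 10
Higher: Veltara

Veltara: 15.80 / 43.70 × 100 = 36
District 4: 2.18 / 22.55 × 100 = 10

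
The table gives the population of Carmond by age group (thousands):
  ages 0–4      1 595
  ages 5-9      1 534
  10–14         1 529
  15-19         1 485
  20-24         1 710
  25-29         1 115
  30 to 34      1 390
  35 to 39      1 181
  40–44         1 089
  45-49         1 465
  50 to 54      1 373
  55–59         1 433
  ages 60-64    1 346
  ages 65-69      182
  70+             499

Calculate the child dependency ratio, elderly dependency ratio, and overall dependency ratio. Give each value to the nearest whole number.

Youth dependency ratio: 34
Old-age dependency ratio: 5
Total dependency ratio: 39

0–14: 1 595 + 1 534 + 1 529 = 4 658
15–64: 1 485 + 1 710 + 1 115 + 1 390 + 1 181 + 1 089 + 1 465 + 1 373 + 1 433 + 1 346 = 13 587
65+: 182 + 499 = 681
Youth dependency ratio = 4 658 / 13 587 × 100 = 34
Old-age dependency ratio = 681 / 13 587 × 100 = 5
Total dependency ratio = (4 658 + 681) / 13 587 × 100 = 5 339 / 13 587 × 100 = 39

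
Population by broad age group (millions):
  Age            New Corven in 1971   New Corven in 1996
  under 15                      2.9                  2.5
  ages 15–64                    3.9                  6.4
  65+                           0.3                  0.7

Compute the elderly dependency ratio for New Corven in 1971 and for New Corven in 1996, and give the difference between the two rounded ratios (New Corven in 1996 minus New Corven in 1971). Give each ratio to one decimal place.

New Corven in 1971: 0.3 / 3.9 × 100 = 7.7
New Corven in 1996: 0.7 / 6.4 × 100 = 10.9

New Corven in 1971: 7.7
New Corven in 1996: 10.9
Difference: +3.2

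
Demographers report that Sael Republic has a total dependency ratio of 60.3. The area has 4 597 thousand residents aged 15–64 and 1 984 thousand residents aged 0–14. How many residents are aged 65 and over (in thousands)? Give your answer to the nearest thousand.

Aged 65 and over: 788

Total dependency ratio = (youth + elderly) / working-age × 100
60.3 = (1 984 + E) / 4 597 × 100
⇒ 788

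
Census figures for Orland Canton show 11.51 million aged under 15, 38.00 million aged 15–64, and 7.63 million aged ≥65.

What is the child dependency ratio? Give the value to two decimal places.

Youth dependency ratio = 11.51 / 38.00 × 100 = 30.29

Youth dependency ratio: 30.29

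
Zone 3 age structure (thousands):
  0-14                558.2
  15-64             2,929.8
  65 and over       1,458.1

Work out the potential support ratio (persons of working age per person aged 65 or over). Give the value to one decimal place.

Potential support ratio = 2,929.8 / 1,458.1 = 2.0

Potential support ratio: 2.0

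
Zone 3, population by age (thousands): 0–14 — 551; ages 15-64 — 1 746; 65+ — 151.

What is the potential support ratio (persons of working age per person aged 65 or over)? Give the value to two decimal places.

Potential support ratio = 1 746 / 151 = 11.56

Potential support ratio: 11.56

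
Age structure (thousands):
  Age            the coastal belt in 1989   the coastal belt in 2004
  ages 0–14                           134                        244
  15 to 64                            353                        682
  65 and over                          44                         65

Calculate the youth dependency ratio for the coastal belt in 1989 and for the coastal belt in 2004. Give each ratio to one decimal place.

the coastal belt in 1989: 38.0
the coastal belt in 2004: 35.8

the coastal belt in 1989: 134 / 353 × 100 = 38.0
the coastal belt in 2004: 244 / 682 × 100 = 35.8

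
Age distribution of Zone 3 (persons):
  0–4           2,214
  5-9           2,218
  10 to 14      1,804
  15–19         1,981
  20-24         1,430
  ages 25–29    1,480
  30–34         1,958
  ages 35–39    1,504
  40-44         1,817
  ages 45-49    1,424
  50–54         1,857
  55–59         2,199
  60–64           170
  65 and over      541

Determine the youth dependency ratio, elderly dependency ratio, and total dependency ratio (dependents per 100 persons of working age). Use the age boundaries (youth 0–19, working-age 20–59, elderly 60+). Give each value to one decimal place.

0–19: 2,214 + 2,218 + 1,804 + 1,981 = 8,217
20–59: 1,430 + 1,480 + 1,958 + 1,504 + 1,817 + 1,424 + 1,857 + 2,199 = 13,669
60+: 170 + 541 = 711
Youth dependency ratio = 8,217 / 13,669 × 100 = 60.1
Old-age dependency ratio = 711 / 13,669 × 100 = 5.2
Total dependency ratio = (8,217 + 711) / 13,669 × 100 = 8,928 / 13,669 × 100 = 65.3

Youth dependency ratio: 60.1
Old-age dependency ratio: 5.2
Total dependency ratio: 65.3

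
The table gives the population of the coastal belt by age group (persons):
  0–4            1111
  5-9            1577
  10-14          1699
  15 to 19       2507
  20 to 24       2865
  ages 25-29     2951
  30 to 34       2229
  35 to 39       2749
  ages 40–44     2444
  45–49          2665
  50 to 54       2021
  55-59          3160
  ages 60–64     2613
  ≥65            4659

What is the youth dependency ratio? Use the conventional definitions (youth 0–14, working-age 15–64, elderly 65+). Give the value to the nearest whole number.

0–14: 1111 + 1577 + 1699 = 4387
15–64: 2507 + 2865 + 2951 + 2229 + 2749 + 2444 + 2665 + 2021 + 3160 + 2613 = 26204
65+: 4659
Youth dependency ratio = 4387 / 26204 × 100 = 17

Youth dependency ratio: 17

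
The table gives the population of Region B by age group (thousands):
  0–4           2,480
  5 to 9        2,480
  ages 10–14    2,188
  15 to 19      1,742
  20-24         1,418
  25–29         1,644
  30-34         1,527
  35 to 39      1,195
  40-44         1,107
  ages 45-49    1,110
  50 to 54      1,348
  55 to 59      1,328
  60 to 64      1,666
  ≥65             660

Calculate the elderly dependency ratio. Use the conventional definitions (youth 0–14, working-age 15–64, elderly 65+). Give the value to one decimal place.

Old-age dependency ratio: 4.7

0–14: 2,480 + 2,480 + 2,188 = 7,148
15–64: 1,742 + 1,418 + 1,644 + 1,527 + 1,195 + 1,107 + 1,110 + 1,348 + 1,328 + 1,666 = 14,085
65+: 660
Old-age dependency ratio = 660 / 14,085 × 100 = 4.7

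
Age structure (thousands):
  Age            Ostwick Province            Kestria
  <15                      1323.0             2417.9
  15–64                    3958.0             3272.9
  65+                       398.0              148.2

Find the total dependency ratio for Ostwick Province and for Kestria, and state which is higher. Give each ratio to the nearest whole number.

Ostwick Province: (1323.0 + 398.0) / 3958.0 × 100 = 1721.0 / 3958.0 × 100 = 43
Kestria: (2417.9 + 148.2) / 3272.9 × 100 = 2566.1 / 3272.9 × 100 = 78

Ostwick Province: 43
Kestria: 78
Higher: Kestria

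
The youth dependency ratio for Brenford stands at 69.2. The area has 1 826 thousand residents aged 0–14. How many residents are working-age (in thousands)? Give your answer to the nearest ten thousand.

Youth dependency ratio = youth / working-age × 100
69.2 = 1 826 / W × 100
⇒ 2 640

Working-age: 2 640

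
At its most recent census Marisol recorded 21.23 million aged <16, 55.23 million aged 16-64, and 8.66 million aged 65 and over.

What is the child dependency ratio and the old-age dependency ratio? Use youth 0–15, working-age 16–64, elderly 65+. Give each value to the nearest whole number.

Youth dependency ratio: 38
Old-age dependency ratio: 16

Youth dependency ratio = 21.23 / 55.23 × 100 = 38
Old-age dependency ratio = 8.66 / 55.23 × 100 = 16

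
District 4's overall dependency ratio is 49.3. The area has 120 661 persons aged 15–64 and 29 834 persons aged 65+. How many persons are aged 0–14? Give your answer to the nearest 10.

Total dependency ratio = (youth + elderly) / working-age × 100
49.3 = (Y + 29 834) / 120 661 × 100
⇒ 29 650

Aged 0–14: 29 650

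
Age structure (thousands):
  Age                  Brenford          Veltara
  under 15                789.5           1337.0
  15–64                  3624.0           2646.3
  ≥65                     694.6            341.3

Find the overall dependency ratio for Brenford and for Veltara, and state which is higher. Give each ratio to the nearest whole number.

Brenford: (789.5 + 694.6) / 3624.0 × 100 = 1484.1 / 3624.0 × 100 = 41
Veltara: (1337.0 + 341.3) / 2646.3 × 100 = 1678.3 / 2646.3 × 100 = 63

Brenford: 41
Veltara: 63
Higher: Veltara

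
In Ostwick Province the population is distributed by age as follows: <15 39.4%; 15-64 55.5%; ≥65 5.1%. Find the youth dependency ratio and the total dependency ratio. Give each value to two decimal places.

Youth dependency ratio = 39.4 / 55.5 × 100 = 70.99
Total dependency ratio = (39.4 + 5.1) / 55.5 × 100 = 44.5 / 55.5 × 100 = 80.18

Youth dependency ratio: 70.99
Total dependency ratio: 80.18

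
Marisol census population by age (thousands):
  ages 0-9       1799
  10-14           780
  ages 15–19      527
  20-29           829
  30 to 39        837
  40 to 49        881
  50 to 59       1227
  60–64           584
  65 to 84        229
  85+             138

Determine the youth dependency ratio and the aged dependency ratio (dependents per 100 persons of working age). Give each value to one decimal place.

0–14: 1799 + 780 = 2579
15–64: 527 + 829 + 837 + 881 + 1227 + 584 = 4885
65+: 229 + 138 = 367
Youth dependency ratio = 2579 / 4885 × 100 = 52.8
Old-age dependency ratio = 367 / 4885 × 100 = 7.5

Youth dependency ratio: 52.8
Old-age dependency ratio: 7.5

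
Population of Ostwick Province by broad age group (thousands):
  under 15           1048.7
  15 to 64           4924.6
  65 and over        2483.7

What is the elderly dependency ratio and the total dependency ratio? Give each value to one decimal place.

Old-age dependency ratio = 2483.7 / 4924.6 × 100 = 50.4
Total dependency ratio = (1048.7 + 2483.7) / 4924.6 × 100 = 3532.4 / 4924.6 × 100 = 71.7

Old-age dependency ratio: 50.4
Total dependency ratio: 71.7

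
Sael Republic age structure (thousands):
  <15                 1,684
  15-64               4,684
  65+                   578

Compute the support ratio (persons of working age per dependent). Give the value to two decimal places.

Support ratio: 2.07

Support ratio = 4,684 / (1,684 + 578) = 4,684 / 2,262 = 2.07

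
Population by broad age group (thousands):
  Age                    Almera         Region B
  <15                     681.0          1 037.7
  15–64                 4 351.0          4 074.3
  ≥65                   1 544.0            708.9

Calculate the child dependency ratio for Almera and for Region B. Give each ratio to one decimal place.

Almera: 681.0 / 4 351.0 × 100 = 15.7
Region B: 1 037.7 / 4 074.3 × 100 = 25.5

Almera: 15.7
Region B: 25.5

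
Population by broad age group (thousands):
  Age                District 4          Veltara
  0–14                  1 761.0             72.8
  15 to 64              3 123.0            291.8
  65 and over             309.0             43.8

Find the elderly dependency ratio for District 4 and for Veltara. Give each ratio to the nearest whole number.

District 4: 10
Veltara: 15

District 4: 309.0 / 3 123.0 × 100 = 10
Veltara: 43.8 / 291.8 × 100 = 15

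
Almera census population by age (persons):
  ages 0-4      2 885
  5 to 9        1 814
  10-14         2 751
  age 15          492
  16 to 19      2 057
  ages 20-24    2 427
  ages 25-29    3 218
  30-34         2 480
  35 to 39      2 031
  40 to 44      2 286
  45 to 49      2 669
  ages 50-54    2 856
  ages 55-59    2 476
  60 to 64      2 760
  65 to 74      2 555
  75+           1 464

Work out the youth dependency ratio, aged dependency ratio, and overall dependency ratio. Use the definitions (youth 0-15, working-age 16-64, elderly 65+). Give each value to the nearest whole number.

0–15: 2 885 + 1 814 + 2 751 + 492 = 7 942
16–64: 2 057 + 2 427 + 3 218 + 2 480 + 2 031 + 2 286 + 2 669 + 2 856 + 2 476 + 2 760 = 25 260
65+: 2 555 + 1 464 = 4 019
Youth dependency ratio = 7 942 / 25 260 × 100 = 31
Old-age dependency ratio = 4 019 / 25 260 × 100 = 16
Total dependency ratio = (7 942 + 4 019) / 25 260 × 100 = 11 961 / 25 260 × 100 = 47

Youth dependency ratio: 31
Old-age dependency ratio: 16
Total dependency ratio: 47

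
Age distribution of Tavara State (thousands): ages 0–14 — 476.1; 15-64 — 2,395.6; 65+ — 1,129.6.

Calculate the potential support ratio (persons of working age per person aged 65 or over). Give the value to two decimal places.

Potential support ratio: 2.12

Potential support ratio = 2,395.6 / 1,129.6 = 2.12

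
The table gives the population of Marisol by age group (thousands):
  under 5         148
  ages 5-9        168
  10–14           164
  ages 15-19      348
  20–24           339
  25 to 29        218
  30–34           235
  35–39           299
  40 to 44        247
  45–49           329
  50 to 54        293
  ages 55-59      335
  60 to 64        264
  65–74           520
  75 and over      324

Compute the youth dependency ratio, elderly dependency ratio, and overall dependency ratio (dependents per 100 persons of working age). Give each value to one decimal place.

Youth dependency ratio: 16.5
Old-age dependency ratio: 29.0
Total dependency ratio: 45.5

0–14: 148 + 168 + 164 = 480
15–64: 348 + 339 + 218 + 235 + 299 + 247 + 329 + 293 + 335 + 264 = 2 907
65+: 520 + 324 = 844
Youth dependency ratio = 480 / 2 907 × 100 = 16.5
Old-age dependency ratio = 844 / 2 907 × 100 = 29.0
Total dependency ratio = (480 + 844) / 2 907 × 100 = 1 324 / 2 907 × 100 = 45.5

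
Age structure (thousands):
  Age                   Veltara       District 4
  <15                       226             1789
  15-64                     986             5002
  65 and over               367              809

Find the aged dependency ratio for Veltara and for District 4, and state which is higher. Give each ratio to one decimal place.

Veltara: 37.2
District 4: 16.2
Higher: Veltara

Veltara: 367 / 986 × 100 = 37.2
District 4: 809 / 5002 × 100 = 16.2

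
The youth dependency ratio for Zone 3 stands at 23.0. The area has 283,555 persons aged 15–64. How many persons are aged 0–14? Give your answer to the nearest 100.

Youth dependency ratio = youth / working-age × 100
23.0 = Y / 283,555 × 100
⇒ 65,200

Aged 0–14: 65,200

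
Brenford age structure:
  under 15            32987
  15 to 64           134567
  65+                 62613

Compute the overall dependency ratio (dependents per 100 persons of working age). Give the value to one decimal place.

Total dependency ratio: 71.0

Total dependency ratio = (32987 + 62613) / 134567 × 100 = 95600 / 134567 × 100 = 71.0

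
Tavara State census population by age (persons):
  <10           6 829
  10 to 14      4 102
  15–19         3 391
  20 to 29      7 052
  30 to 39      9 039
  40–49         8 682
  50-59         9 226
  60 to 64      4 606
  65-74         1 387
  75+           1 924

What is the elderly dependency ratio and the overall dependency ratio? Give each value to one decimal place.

0–14: 6 829 + 4 102 = 10 931
15–64: 3 391 + 7 052 + 9 039 + 8 682 + 9 226 + 4 606 = 41 996
65+: 1 387 + 1 924 = 3 311
Old-age dependency ratio = 3 311 / 41 996 × 100 = 7.9
Total dependency ratio = (10 931 + 3 311) / 41 996 × 100 = 14 242 / 41 996 × 100 = 33.9

Old-age dependency ratio: 7.9
Total dependency ratio: 33.9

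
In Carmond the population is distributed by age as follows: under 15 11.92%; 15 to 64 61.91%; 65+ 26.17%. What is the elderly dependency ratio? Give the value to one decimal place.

Old-age dependency ratio = 26.17 / 61.91 × 100 = 42.3

Old-age dependency ratio: 42.3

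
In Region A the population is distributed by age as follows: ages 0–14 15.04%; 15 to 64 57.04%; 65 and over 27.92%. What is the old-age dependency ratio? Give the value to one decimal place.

Old-age dependency ratio = 27.92 / 57.04 × 100 = 48.9

Old-age dependency ratio: 48.9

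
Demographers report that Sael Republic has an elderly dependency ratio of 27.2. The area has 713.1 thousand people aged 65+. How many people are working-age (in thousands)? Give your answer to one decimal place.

Old-age dependency ratio = elderly / working-age × 100
27.2 = 713.1 / W × 100
⇒ 2 621.7

Working-age: 2 621.7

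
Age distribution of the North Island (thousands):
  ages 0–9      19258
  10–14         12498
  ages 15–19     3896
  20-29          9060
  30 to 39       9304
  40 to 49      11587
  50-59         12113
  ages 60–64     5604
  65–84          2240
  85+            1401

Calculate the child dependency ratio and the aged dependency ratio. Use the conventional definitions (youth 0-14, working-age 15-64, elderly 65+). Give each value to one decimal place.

Youth dependency ratio: 61.6
Old-age dependency ratio: 7.1

0–14: 19258 + 12498 = 31756
15–64: 3896 + 9060 + 9304 + 11587 + 12113 + 5604 = 51564
65+: 2240 + 1401 = 3641
Youth dependency ratio = 31756 / 51564 × 100 = 61.6
Old-age dependency ratio = 3641 / 51564 × 100 = 7.1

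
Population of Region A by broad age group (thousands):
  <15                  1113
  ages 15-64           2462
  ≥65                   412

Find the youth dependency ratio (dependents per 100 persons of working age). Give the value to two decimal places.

Youth dependency ratio: 45.21

Youth dependency ratio = 1113 / 2462 × 100 = 45.21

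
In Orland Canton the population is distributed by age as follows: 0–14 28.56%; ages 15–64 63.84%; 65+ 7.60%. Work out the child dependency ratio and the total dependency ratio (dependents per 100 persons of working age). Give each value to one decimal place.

Youth dependency ratio: 44.7
Total dependency ratio: 56.6

Youth dependency ratio = 28.56 / 63.84 × 100 = 44.7
Total dependency ratio = (28.56 + 7.60) / 63.84 × 100 = 36.16 / 63.84 × 100 = 56.6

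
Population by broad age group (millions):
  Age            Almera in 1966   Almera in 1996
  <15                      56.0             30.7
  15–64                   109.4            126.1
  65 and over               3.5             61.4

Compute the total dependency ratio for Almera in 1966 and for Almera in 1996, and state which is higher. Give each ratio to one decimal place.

Almera in 1966: (56.0 + 3.5) / 109.4 × 100 = 59.5 / 109.4 × 100 = 54.4
Almera in 1996: (30.7 + 61.4) / 126.1 × 100 = 92.1 / 126.1 × 100 = 73.0

Almera in 1966: 54.4
Almera in 1996: 73.0
Higher: Almera in 1996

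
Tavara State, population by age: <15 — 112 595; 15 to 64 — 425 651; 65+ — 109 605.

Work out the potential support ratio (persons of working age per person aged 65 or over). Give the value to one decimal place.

Potential support ratio: 3.9

Potential support ratio = 425 651 / 109 605 = 3.9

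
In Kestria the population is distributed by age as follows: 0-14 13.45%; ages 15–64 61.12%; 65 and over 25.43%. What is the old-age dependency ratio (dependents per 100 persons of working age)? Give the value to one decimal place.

Old-age dependency ratio = 25.43 / 61.12 × 100 = 41.6

Old-age dependency ratio: 41.6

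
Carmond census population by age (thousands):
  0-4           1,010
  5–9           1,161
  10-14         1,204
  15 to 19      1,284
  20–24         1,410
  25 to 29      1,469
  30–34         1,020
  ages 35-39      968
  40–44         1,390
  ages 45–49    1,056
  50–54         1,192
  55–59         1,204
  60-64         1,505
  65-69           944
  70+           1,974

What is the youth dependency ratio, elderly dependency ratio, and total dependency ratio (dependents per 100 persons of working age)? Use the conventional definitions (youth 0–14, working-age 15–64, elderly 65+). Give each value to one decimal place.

Youth dependency ratio: 27.0
Old-age dependency ratio: 23.3
Total dependency ratio: 50.4

0–14: 1,010 + 1,161 + 1,204 = 3,375
15–64: 1,284 + 1,410 + 1,469 + 1,020 + 968 + 1,390 + 1,056 + 1,192 + 1,204 + 1,505 = 12,498
65+: 944 + 1,974 = 2,918
Youth dependency ratio = 3,375 / 12,498 × 100 = 27.0
Old-age dependency ratio = 2,918 / 12,498 × 100 = 23.3
Total dependency ratio = (3,375 + 2,918) / 12,498 × 100 = 6,293 / 12,498 × 100 = 50.4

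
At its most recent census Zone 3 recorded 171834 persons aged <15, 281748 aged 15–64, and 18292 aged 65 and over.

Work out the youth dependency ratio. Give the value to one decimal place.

Youth dependency ratio = 171834 / 281748 × 100 = 61.0

Youth dependency ratio: 61.0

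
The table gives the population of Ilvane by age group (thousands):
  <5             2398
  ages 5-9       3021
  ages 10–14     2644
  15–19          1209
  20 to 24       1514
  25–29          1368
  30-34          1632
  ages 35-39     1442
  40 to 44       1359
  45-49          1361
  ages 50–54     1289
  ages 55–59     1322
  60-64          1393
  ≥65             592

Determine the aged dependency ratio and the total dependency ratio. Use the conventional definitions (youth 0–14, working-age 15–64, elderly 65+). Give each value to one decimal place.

Old-age dependency ratio: 4.3
Total dependency ratio: 62.3

0–14: 2398 + 3021 + 2644 = 8063
15–64: 1209 + 1514 + 1368 + 1632 + 1442 + 1359 + 1361 + 1289 + 1322 + 1393 = 13889
65+: 592
Old-age dependency ratio = 592 / 13889 × 100 = 4.3
Total dependency ratio = (8063 + 592) / 13889 × 100 = 8655 / 13889 × 100 = 62.3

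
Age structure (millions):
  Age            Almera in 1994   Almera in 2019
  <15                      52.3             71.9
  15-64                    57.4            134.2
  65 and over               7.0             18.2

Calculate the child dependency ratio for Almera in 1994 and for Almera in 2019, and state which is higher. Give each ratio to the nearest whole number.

Almera in 1994: 52.3 / 57.4 × 100 = 91
Almera in 2019: 71.9 / 134.2 × 100 = 54

Almera in 1994: 91
Almera in 2019: 54
Higher: Almera in 1994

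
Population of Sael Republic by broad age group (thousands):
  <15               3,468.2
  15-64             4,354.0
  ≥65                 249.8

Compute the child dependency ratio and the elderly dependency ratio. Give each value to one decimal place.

Youth dependency ratio = 3,468.2 / 4,354.0 × 100 = 79.7
Old-age dependency ratio = 249.8 / 4,354.0 × 100 = 5.7

Youth dependency ratio: 79.7
Old-age dependency ratio: 5.7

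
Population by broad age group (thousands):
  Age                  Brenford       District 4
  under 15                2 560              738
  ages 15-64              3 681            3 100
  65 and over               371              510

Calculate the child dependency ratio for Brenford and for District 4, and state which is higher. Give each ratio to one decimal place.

Brenford: 69.5
District 4: 23.8
Higher: Brenford

Brenford: 2 560 / 3 681 × 100 = 69.5
District 4: 738 / 3 100 × 100 = 23.8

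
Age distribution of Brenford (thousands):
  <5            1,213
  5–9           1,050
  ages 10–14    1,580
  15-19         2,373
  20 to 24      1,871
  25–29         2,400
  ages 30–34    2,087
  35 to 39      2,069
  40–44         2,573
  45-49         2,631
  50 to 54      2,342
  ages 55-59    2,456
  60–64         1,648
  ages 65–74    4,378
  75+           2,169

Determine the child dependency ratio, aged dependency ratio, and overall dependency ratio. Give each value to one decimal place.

0–14: 1,213 + 1,050 + 1,580 = 3,843
15–64: 2,373 + 1,871 + 2,400 + 2,087 + 2,069 + 2,573 + 2,631 + 2,342 + 2,456 + 1,648 = 22,450
65+: 4,378 + 2,169 = 6,547
Youth dependency ratio = 3,843 / 22,450 × 100 = 17.1
Old-age dependency ratio = 6,547 / 22,450 × 100 = 29.2
Total dependency ratio = (3,843 + 6,547) / 22,450 × 100 = 10,390 / 22,450 × 100 = 46.3

Youth dependency ratio: 17.1
Old-age dependency ratio: 29.2
Total dependency ratio: 46.3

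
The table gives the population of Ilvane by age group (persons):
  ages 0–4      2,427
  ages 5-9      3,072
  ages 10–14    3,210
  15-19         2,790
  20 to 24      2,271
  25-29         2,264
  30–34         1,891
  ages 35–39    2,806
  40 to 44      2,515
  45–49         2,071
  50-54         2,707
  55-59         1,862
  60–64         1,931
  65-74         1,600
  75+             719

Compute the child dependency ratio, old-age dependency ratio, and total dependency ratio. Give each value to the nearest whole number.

Youth dependency ratio: 38
Old-age dependency ratio: 10
Total dependency ratio: 48

0–14: 2,427 + 3,072 + 3,210 = 8,709
15–64: 2,790 + 2,271 + 2,264 + 1,891 + 2,806 + 2,515 + 2,071 + 2,707 + 1,862 + 1,931 = 23,108
65+: 1,600 + 719 = 2,319
Youth dependency ratio = 8,709 / 23,108 × 100 = 38
Old-age dependency ratio = 2,319 / 23,108 × 100 = 10
Total dependency ratio = (8,709 + 2,319) / 23,108 × 100 = 11,028 / 23,108 × 100 = 48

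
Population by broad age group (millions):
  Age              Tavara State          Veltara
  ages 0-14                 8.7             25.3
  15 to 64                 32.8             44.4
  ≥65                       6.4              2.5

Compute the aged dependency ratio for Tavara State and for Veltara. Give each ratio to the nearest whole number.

Tavara State: 20
Veltara: 6

Tavara State: 6.4 / 32.8 × 100 = 20
Veltara: 2.5 / 44.4 × 100 = 6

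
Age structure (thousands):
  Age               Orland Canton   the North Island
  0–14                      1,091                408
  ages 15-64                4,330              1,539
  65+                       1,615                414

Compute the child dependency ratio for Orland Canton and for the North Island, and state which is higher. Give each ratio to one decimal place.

Orland Canton: 1,091 / 4,330 × 100 = 25.2
the North Island: 408 / 1,539 × 100 = 26.5

Orland Canton: 25.2
the North Island: 26.5
Higher: the North Island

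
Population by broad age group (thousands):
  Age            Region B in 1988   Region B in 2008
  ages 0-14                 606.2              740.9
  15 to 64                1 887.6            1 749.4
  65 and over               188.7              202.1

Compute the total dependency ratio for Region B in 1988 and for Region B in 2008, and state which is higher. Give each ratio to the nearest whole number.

Region B in 1988: (606.2 + 188.7) / 1 887.6 × 100 = 794.9 / 1 887.6 × 100 = 42
Region B in 2008: (740.9 + 202.1) / 1 749.4 × 100 = 943.0 / 1 749.4 × 100 = 54

Region B in 1988: 42
Region B in 2008: 54
Higher: Region B in 2008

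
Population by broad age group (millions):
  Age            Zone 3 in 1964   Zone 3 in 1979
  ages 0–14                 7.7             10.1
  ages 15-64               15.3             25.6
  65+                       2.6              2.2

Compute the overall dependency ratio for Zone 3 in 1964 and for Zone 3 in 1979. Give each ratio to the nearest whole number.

Zone 3 in 1964: 67
Zone 3 in 1979: 48

Zone 3 in 1964: (7.7 + 2.6) / 15.3 × 100 = 10.3 / 15.3 × 100 = 67
Zone 3 in 1979: (10.1 + 2.2) / 25.6 × 100 = 12.3 / 25.6 × 100 = 48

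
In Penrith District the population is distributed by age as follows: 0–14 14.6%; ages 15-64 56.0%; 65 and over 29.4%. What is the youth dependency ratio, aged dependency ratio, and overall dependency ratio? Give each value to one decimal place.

Youth dependency ratio = 14.6 / 56.0 × 100 = 26.1
Old-age dependency ratio = 29.4 / 56.0 × 100 = 52.5
Total dependency ratio = (14.6 + 29.4) / 56.0 × 100 = 44.0 / 56.0 × 100 = 78.6

Youth dependency ratio: 26.1
Old-age dependency ratio: 52.5
Total dependency ratio: 78.6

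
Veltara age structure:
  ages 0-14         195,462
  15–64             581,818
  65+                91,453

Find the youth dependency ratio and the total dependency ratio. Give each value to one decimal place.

Youth dependency ratio: 33.6
Total dependency ratio: 49.3

Youth dependency ratio = 195,462 / 581,818 × 100 = 33.6
Total dependency ratio = (195,462 + 91,453) / 581,818 × 100 = 286,915 / 581,818 × 100 = 49.3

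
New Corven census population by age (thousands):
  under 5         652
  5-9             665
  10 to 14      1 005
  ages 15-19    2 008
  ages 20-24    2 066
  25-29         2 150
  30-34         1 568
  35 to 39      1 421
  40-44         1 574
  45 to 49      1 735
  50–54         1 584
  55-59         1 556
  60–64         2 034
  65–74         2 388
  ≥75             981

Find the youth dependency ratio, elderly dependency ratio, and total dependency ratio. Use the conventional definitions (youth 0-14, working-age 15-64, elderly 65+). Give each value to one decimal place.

Youth dependency ratio: 13.1
Old-age dependency ratio: 19.0
Total dependency ratio: 32.2

0–14: 652 + 665 + 1 005 = 2 322
15–64: 2 008 + 2 066 + 2 150 + 1 568 + 1 421 + 1 574 + 1 735 + 1 584 + 1 556 + 2 034 = 17 696
65+: 2 388 + 981 = 3 369
Youth dependency ratio = 2 322 / 17 696 × 100 = 13.1
Old-age dependency ratio = 3 369 / 17 696 × 100 = 19.0
Total dependency ratio = (2 322 + 3 369) / 17 696 × 100 = 5 691 / 17 696 × 100 = 32.2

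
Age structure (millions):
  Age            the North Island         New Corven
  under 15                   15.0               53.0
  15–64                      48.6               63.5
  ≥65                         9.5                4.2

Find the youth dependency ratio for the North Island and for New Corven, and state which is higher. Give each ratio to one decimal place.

the North Island: 30.9
New Corven: 83.5
Higher: New Corven

the North Island: 15.0 / 48.6 × 100 = 30.9
New Corven: 53.0 / 63.5 × 100 = 83.5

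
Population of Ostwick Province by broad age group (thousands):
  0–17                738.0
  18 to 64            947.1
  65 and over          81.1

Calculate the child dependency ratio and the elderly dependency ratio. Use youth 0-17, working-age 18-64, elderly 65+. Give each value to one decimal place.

Youth dependency ratio = 738.0 / 947.1 × 100 = 77.9
Old-age dependency ratio = 81.1 / 947.1 × 100 = 8.6

Youth dependency ratio: 77.9
Old-age dependency ratio: 8.6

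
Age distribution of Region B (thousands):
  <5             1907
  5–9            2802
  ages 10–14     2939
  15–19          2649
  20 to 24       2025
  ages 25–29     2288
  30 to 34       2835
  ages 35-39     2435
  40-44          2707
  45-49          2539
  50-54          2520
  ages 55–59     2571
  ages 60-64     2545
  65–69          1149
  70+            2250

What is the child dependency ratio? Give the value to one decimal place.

Youth dependency ratio: 30.5

0–14: 1907 + 2802 + 2939 = 7648
15–64: 2649 + 2025 + 2288 + 2835 + 2435 + 2707 + 2539 + 2520 + 2571 + 2545 = 25114
65+: 1149 + 2250 = 3399
Youth dependency ratio = 7648 / 25114 × 100 = 30.5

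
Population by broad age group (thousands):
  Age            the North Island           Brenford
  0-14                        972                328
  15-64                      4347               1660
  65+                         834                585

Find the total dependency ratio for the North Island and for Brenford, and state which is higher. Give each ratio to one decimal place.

the North Island: (972 + 834) / 4347 × 100 = 1806 / 4347 × 100 = 41.5
Brenford: (328 + 585) / 1660 × 100 = 913 / 1660 × 100 = 55.0

the North Island: 41.5
Brenford: 55.0
Higher: Brenford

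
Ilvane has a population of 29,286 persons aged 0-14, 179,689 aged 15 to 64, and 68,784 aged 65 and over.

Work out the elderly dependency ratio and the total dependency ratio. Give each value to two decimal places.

Old-age dependency ratio: 38.28
Total dependency ratio: 54.58

Old-age dependency ratio = 68,784 / 179,689 × 100 = 38.28
Total dependency ratio = (29,286 + 68,784) / 179,689 × 100 = 98,070 / 179,689 × 100 = 54.58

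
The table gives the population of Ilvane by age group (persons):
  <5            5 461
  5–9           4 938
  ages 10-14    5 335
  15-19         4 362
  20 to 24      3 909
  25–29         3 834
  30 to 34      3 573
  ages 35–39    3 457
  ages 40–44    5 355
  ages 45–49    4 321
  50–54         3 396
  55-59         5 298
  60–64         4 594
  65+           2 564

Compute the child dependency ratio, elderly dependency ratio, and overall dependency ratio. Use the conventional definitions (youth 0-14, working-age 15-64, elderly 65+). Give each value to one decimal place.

0–14: 5 461 + 4 938 + 5 335 = 15 734
15–64: 4 362 + 3 909 + 3 834 + 3 573 + 3 457 + 5 355 + 4 321 + 3 396 + 5 298 + 4 594 = 42 099
65+: 2 564
Youth dependency ratio = 15 734 / 42 099 × 100 = 37.4
Old-age dependency ratio = 2 564 / 42 099 × 100 = 6.1
Total dependency ratio = (15 734 + 2 564) / 42 099 × 100 = 18 298 / 42 099 × 100 = 43.5

Youth dependency ratio: 37.4
Old-age dependency ratio: 6.1
Total dependency ratio: 43.5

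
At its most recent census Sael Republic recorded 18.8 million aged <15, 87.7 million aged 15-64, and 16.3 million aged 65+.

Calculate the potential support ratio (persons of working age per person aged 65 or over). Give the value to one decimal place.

Potential support ratio = 87.7 / 16.3 = 5.4

Potential support ratio: 5.4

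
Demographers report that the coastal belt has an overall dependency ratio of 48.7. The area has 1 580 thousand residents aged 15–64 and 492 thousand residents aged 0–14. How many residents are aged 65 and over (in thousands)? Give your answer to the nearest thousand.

Total dependency ratio = (youth + elderly) / working-age × 100
48.7 = (492 + E) / 1 580 × 100
⇒ 277

Aged 65 and over: 277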